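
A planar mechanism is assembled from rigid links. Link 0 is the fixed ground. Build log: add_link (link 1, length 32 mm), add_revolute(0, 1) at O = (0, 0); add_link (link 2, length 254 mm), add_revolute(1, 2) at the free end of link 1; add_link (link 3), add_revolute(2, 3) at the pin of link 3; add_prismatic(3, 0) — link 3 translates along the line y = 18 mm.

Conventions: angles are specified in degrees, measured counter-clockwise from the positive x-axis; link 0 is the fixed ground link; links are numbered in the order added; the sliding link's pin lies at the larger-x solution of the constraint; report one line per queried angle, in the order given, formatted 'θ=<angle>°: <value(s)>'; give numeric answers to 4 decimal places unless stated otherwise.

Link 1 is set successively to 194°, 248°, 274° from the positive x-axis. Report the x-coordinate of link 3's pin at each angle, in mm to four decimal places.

geometry: r = 32 mm, L = 254 mm, e = 18 mm
θ=194°: crank pin P = (r cos θ, r sin θ) = (-31.049463, -7.741501)
θ=194°: h = r sin θ − e = -7.741501 − 18 = -25.741501
θ=194°: x = r cos θ + √(L² − h²) = -31.049463 + 252.692254 = 221.642791
θ=248°: crank pin P = (r cos θ, r sin θ) = (-11.987411, -29.669883)
θ=248°: h = r sin θ − e = -29.669883 − 18 = -47.669883
θ=248°: x = r cos θ + √(L² − h²) = -11.987411 + 249.486637 = 237.499226
θ=274°: crank pin P = (r cos θ, r sin θ) = (2.232207, -31.922050)
θ=274°: h = r sin θ − e = -31.922050 − 18 = -49.922050
θ=274°: x = r cos θ + √(L² − h²) = 2.232207 + 249.045757 = 251.277964

θ=194°: 221.6428
θ=248°: 237.4992
θ=274°: 251.2780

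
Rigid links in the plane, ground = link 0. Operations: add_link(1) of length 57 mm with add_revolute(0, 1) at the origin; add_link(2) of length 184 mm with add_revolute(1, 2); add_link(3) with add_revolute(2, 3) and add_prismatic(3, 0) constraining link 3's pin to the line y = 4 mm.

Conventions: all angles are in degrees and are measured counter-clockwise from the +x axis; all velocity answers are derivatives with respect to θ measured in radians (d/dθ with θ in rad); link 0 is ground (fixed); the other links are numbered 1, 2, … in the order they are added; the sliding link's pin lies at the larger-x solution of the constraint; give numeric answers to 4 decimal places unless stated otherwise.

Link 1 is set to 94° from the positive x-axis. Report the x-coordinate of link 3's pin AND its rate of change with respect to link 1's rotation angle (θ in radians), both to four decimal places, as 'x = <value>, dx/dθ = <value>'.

geometry: r = 57 mm, L = 184 mm, e = 4 mm
crank pin P = (r cos θ, r sin θ) = (-3.976119, 56.861151)
h = r sin θ − e = 56.861151 − 4 = 52.861151
x = r cos θ + √(L² − h²) = -3.976119 + 176.243294 = 172.267175
dx/dθ = −r sin θ − h·r cos θ/√(L² − h²) (θ in radians; h = 52.861151) = -55.668582

x = 172.2672, dx/dθ = -55.6686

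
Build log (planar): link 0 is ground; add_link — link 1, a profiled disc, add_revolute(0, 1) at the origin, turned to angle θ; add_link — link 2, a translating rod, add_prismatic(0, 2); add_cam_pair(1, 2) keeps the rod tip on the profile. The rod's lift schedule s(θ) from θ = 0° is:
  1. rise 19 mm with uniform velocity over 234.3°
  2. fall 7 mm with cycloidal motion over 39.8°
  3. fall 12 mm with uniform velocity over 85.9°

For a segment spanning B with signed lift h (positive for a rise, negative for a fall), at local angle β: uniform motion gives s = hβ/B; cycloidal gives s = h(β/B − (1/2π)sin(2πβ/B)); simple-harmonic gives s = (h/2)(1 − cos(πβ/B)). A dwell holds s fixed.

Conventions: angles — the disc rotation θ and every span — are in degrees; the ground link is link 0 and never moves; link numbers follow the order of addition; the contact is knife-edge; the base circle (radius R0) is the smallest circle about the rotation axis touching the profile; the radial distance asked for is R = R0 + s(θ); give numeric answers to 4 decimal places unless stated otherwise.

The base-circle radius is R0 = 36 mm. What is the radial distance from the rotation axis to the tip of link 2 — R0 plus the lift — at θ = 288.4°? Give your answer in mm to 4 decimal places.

seg 1 [0°–234.3°] uniform, h=19: full span → s += 19 → s = 19.0000
seg 2 [234.3°–274.1°] cycloidal, h=-7: full span → s += -7 → s = 12.0000
seg 3 [274.1°–360°] uniform, h=-12: θ=288.4° here. β=14.3, B=85.9. -12·14.3/85.9 = -1.9977 → s = 10.0023
R = R0 + s = 36 + 10.0023 = 46.0023

46.0023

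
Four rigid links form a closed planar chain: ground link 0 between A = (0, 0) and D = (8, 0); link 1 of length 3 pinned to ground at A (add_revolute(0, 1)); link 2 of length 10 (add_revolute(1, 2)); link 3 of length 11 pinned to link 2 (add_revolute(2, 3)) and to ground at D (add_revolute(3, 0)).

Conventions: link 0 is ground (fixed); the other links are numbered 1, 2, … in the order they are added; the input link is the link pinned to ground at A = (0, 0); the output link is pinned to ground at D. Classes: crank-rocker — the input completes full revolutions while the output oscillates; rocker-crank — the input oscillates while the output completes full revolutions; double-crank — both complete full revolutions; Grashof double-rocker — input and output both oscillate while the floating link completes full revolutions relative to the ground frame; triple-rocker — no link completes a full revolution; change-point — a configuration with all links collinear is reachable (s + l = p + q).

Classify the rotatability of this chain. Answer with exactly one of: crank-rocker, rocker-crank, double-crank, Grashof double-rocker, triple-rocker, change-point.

lengths: ground=8, input=3, coupler=10, output=11
sorted: s=3 (shortest), l=11 (longest), p+q=18
s + l = 14 vs p + q = 18
s + l < p + q (Grashof) with shortest = input link → crank-rocker

crank-rocker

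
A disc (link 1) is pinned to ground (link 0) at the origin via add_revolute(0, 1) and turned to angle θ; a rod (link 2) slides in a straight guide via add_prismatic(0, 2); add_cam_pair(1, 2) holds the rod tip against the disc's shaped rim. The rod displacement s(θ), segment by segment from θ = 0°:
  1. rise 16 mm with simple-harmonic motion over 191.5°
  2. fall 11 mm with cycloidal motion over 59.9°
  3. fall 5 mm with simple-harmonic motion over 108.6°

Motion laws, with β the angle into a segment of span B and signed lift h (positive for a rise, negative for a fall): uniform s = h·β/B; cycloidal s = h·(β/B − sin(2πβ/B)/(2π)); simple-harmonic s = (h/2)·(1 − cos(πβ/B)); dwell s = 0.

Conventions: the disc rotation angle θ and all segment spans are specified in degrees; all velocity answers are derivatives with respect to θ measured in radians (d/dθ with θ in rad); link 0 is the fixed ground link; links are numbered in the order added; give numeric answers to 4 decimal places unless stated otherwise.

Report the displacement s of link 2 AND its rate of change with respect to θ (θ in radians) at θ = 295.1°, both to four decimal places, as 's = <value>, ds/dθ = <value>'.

segment 1 (0° to 191.5°, simple-harmonic, h = 16) is passed completely: s = 0.0000 + (16) = 16.0000
segment 2 (191.5° to 251.4°, cycloidal, h = -11) is passed completely: s = 16.0000 + (-11) = 5.0000
θ = 295.1° falls in segment 3 (251.4° to 360°, simple-harmonic, h = -5): β = 295.1 − 251.4 = 43.7°, B = 108.6°; Δs = -5/2·(1 − cos(π·0.4024)) = -1.7454; s = 5.0000 − 1.7454 = 3.2546
velocity in seg [251.4°–360°] (simple-harmonic), θ in radians: β = 43.7° = 0.7627 rad, B = 108.6° = 1.8954 rad; ds/dθ = (πh/(2B)) sin(πβ/B) = (π·(-5)/(2·1.8954)) sin(π·0.4024) = -3.950361 mm/rad

s = 3.2546, ds/dθ = -3.9504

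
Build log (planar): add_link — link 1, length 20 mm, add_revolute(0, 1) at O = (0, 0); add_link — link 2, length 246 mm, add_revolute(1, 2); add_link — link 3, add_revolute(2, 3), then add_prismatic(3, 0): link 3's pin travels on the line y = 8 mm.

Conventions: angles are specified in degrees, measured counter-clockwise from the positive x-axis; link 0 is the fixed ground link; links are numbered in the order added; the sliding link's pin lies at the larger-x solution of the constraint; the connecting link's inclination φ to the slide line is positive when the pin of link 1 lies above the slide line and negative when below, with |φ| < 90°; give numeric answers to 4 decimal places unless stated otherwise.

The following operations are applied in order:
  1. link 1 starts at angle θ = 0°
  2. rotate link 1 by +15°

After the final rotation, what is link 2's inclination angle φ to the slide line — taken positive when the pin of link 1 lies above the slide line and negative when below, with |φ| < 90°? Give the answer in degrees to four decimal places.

geometry: r = 20 mm, L = 246 mm, e = 8 mm; θ starts at 0°
rotate link 1 by +15°: θ ← 0° +15° = 15°
h = r sin θ − e = 5.176381 − 8 = -2.823619
sin φ = h / L = -2.823619 / 246 = -0.01147813
φ = arcsin(-0.01147813) = -0.657663°

-0.6577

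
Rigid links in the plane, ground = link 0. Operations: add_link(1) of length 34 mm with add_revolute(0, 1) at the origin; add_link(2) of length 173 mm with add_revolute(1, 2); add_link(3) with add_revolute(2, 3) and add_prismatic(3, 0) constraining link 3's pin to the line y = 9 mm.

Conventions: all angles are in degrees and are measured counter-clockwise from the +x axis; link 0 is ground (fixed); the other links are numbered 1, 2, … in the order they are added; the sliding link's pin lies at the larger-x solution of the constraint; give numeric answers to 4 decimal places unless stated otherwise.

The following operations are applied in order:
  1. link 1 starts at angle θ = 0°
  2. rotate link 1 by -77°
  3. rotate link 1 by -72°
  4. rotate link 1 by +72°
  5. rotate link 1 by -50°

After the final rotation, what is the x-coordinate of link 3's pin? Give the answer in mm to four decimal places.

geometry: r = 34 mm, L = 173 mm, e = 9 mm; θ starts at 0°
rotate link 1 by -77°: θ ← 0° -77° = -77°
rotate link 1 by -72°: θ ← -77° -72° = -149°
rotate link 1 by +72°: θ ← -149° +72° = -77°
rotate link 1 by -50°: θ ← -77° -50° = -127°
crank pin P = (r cos θ, r sin θ) = (-20.461711, -27.153607)
h = r sin θ − e = -27.153607 − 9 = -36.153607
x = r cos θ + √(L² − h²) = -20.461711 + 169.180131 = 148.718420

148.7184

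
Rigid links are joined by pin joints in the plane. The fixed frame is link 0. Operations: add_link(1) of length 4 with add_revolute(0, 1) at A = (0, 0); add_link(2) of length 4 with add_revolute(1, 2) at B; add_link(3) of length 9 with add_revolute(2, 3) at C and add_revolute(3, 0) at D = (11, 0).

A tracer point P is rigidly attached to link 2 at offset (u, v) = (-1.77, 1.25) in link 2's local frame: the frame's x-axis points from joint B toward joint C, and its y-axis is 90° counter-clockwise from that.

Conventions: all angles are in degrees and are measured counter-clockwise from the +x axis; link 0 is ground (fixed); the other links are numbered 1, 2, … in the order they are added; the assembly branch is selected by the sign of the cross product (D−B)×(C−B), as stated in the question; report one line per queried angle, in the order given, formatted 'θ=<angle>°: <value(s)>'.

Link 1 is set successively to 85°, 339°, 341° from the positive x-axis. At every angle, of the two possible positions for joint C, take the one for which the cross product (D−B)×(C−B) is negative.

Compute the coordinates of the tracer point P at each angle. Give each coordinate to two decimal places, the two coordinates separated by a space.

A=(0,0), D=(11.00,0)
θ=85°: B = A + 4.00·(cos85°, sin85°) = (0.3486, 3.9848)
θ=85°: |BD| = 11.3723
θ=85°: circle(B,4.00) ∩ circle(D,9.00): a=2.8284, h=2.8285
θ=85°:   candidates: C₊=(3.9888,5.6429) cross=32.167; C₋=(2.0066,0.3446) cross=-32.167
θ=85°:   branch - wants cross < 0 → take C=(2.0066,0.3446) (cross=-32.167)
θ=85°: ex = (C−B)/|BC| = (0.4145,-0.9101); ey = (0.9101,0.4145)
θ=85°: P = B + -1.77·ex + 1.25·ey = (0.7525,6.1137)
θ=339°: B = A + 4.00·(cos339°, sin339°) = (3.7343, -1.4335)
θ=339°: |BD| = 7.4057
θ=339°: circle(B,4.00) ∩ circle(D,9.00): a=-0.6856, h=3.9408
θ=339°:   candidates: C₊=(2.2989,2.3001) cross=29.185; C₋=(3.8245,-5.4325) cross=-29.185
θ=339°:   branch - wants cross < 0 → take C=(3.8245,-5.4325) (cross=-29.185)
θ=339°: ex = (C−B)/|BC| = (0.0225,-0.9997); ey = (0.9997,0.0225)
θ=339°: P = B + -1.77·ex + 1.25·ey = (4.9441,0.3642)
θ=341°: B = A + 4.00·(cos341°, sin341°) = (3.7821, -1.3023)
θ=341°: |BD| = 7.3345
θ=341°: circle(B,4.00) ∩ circle(D,9.00): a=-0.7639, h=3.9264
θ=341°:   candidates: C₊=(2.3332,2.4261) cross=28.798; C₋=(3.7275,-5.3019) cross=-28.798
θ=341°:   branch - wants cross < 0 → take C=(3.7275,-5.3019) (cross=-28.798)
θ=341°: ex = (C−B)/|BC| = (-0.0137,-0.9999); ey = (0.9999,-0.0137)
θ=341°: P = B + -1.77·ex + 1.25·ey = (5.0561,0.4505)

θ=85°: 0.75 6.11
θ=339°: 4.94 0.36
θ=341°: 5.06 0.45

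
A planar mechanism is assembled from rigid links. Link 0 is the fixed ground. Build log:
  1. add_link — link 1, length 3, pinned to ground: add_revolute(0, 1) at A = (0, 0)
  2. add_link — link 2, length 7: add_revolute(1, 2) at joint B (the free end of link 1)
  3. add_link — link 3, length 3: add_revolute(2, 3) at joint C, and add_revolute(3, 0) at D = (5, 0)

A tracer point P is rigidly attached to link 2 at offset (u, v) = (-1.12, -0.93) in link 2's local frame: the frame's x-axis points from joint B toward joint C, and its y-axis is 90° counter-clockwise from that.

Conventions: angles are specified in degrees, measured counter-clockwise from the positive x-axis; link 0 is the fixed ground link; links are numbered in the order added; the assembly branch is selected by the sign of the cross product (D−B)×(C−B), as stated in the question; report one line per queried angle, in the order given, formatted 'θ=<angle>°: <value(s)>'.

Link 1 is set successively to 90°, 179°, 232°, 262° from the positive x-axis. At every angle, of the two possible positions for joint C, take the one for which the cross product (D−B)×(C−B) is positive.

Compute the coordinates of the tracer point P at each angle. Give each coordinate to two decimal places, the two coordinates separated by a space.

A=(0,0), D=(5.00,0)
θ=90°: B = A + 3.00·(cos90°, sin90°) = (0.0000, 3.0000)
θ=90°: |BD| = 5.8310
θ=90°: circle(B,7.00) ∩ circle(D,3.00): a=6.3454, h=2.9556
θ=90°:   candidates: C₊=(6.9618,2.2697) cross=17.234; C₋=(3.9206,-2.7991) cross=-17.234
θ=90°:   branch + wants cross > 0 → take C=(6.9618,2.2697) (cross=17.234)
θ=90°: ex = (C−B)/|BC| = (0.9945,-0.1043); ey = (0.1043,0.9945)
θ=90°: P = B + -1.12·ex + -0.93·ey = (-1.2109,2.1919)
θ=179°: B = A + 3.00·(cos179°, sin179°) = (-2.9995, 0.0524)
θ=179°: |BD| = 7.9997
θ=179°: circle(B,7.00) ∩ circle(D,3.00): a=6.4999, h=2.5982
θ=179°:   candidates: C₊=(3.5173,2.6080) cross=20.785; C₋=(3.4833,-2.5883) cross=-20.785
θ=179°:   branch + wants cross > 0 → take C=(3.5173,2.6080) (cross=20.785)
θ=179°: ex = (C−B)/|BC| = (0.9310,0.3651); ey = (-0.3651,0.9310)
θ=179°: P = B + -1.12·ex + -0.93·ey = (-3.7027,-1.2223)
θ=232°: B = A + 3.00·(cos232°, sin232°) = (-1.8470, -2.3640)
θ=232°: |BD| = 7.2436
θ=232°: circle(B,7.00) ∩ circle(D,3.00): a=6.3829, h=2.8739
θ=232°:   candidates: C₊=(3.2485,2.4356) cross=20.817; C₋=(5.1243,-2.9974) cross=-20.817
θ=232°:   branch + wants cross > 0 → take C=(3.2485,2.4356) (cross=20.817)
θ=232°: ex = (C−B)/|BC| = (0.7279,0.6857); ey = (-0.6857,0.7279)
θ=232°: P = B + -1.12·ex + -0.93·ey = (-2.0246,-3.8089)
θ=262°: B = A + 3.00·(cos262°, sin262°) = (-0.4175, -2.9708)
θ=262°: |BD| = 6.1786
θ=262°: circle(B,7.00) ∩ circle(D,3.00): a=6.3263, h=2.9964
θ=262°:   candidates: C₊=(3.6888,2.6983) cross=18.513; C₋=(6.5702,-2.5563) cross=-18.513
θ=262°:   branch + wants cross > 0 → take C=(3.6888,2.6983) (cross=18.513)
θ=262°: ex = (C−B)/|BC| = (0.5866,0.8099); ey = (-0.8099,0.5866)
θ=262°: P = B + -1.12·ex + -0.93·ey = (-0.3213,-4.4234)

θ=90°: -1.21 2.19
θ=179°: -3.70 -1.22
θ=232°: -2.02 -3.81
θ=262°: -0.32 -4.42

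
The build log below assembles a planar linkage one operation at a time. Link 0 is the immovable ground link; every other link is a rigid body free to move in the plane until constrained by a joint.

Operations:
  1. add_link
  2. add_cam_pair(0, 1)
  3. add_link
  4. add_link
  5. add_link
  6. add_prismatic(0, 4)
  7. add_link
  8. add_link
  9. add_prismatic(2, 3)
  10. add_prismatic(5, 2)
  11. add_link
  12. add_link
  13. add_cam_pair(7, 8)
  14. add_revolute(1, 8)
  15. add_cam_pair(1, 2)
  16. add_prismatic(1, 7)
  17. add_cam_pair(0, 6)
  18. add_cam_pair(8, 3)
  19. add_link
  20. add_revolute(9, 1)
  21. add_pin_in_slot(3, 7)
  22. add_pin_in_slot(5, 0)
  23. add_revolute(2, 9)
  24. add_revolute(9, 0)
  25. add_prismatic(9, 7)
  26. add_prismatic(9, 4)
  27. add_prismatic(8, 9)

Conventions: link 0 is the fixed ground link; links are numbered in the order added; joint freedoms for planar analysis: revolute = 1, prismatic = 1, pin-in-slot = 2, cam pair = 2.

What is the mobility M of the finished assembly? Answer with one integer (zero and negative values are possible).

link 0 = ground. State L|J1|J2 = 1|0|0
+link1  2|0|0
C(0,1) f=2→J2  2|0|1
+link2  3|0|1
+link3  4|0|1
+link4  5|0|1
P(0,4) f=1→J1  5|1|1
+link5  6|1|1
+link6  7|1|1
P(2,3) f=1→J1  7|2|1
P(5,2) f=1→J1  7|3|1
+link7  8|3|1
+link8  9|3|1
C(7,8) f=2→J2  9|3|2
R(1,8) f=1→J1  9|4|2
C(1,2) f=2→J2  9|4|3
P(1,7) f=1→J1  9|5|3
C(0,6) f=2→J2  9|5|4
C(8,3) f=2→J2  9|5|5
+link9  10|5|5
R(9,1) f=1→J1  10|6|5
PS(3,7) f=2→J2  10|6|6
PS(5,0) f=2→J2  10|6|7
R(2,9) f=1→J1  10|7|7
R(9,0) f=1→J1  10|8|7
P(9,7) f=1→J1  10|9|7
P(9,4) f=1→J1  10|10|7
P(8,9) f=1→J1  10|11|7
M = 3(10−1)−2·11−7 = 27−22−7 = -2

M = -2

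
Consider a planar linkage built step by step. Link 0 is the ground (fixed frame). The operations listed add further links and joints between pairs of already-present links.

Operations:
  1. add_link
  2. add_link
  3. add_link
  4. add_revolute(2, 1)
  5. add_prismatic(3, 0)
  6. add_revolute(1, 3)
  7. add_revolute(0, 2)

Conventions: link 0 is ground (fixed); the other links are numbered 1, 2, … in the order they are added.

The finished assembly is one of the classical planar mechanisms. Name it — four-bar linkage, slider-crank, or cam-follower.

links: 4 (incl. ground); joints: 3 revolute, 1 prismatic, 0 higher (cam) pair, forming one closed loop
4 links, 3 revolutes + 1 prismatic in one loop → slider-crank

slider-crank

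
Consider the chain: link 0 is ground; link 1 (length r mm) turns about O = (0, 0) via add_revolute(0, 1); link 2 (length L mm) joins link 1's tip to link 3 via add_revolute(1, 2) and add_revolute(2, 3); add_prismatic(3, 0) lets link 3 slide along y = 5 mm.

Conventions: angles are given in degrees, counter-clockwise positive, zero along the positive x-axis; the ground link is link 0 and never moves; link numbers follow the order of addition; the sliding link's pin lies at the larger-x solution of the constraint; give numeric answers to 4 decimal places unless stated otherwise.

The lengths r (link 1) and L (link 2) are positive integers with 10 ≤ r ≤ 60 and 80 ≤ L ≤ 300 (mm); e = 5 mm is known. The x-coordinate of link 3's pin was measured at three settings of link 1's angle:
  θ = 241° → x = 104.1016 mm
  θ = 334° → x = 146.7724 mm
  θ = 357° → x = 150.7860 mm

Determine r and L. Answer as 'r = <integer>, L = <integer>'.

constraint per measurement: (x − r cos θ)² + (r sin θ − e)² = L²
subtracting the θ₁ and θ₂ equations cancels the r² and L² terms:
r = (x₁² − x₂²) / (2[(x₁cos θ₁ + e sin θ₁) − (x₂cos θ₂ + e sin θ₂)]) = 29.0000 → r = 29
L² = (x₁ − r cos θ₁)² + (r sin θ₁ − e)² = 14884.0114 → L = 122.0000 → L = 122
check at θ₃=357°: x = 150.7860 (printed 150.7860) ✓

r = 29, L = 122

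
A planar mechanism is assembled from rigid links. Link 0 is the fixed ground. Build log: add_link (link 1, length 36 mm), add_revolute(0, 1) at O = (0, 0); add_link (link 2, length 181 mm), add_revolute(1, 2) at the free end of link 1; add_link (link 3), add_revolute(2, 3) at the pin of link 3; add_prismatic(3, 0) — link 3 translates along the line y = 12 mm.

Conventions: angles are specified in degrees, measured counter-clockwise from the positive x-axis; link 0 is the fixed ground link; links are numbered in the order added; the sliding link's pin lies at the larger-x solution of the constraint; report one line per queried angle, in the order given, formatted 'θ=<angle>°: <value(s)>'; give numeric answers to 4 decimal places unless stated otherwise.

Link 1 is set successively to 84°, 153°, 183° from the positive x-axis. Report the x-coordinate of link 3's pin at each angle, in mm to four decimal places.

geometry: r = 36 mm, L = 181 mm, e = 12 mm
θ=84°: crank pin P = (r cos θ, r sin θ) = (3.763025, 35.802788)
θ=84°: h = r sin θ − e = 35.802788 − 12 = 23.802788
θ=84°: x = r cos θ + √(L² − h²) = 3.763025 + 179.428056 = 183.191081
θ=153°: crank pin P = (r cos θ, r sin θ) = (-32.076235, 16.343658)
θ=153°: h = r sin θ − e = 16.343658 − 12 = 4.343658
θ=153°: x = r cos θ + √(L² − h²) = -32.076235 + 180.947873 = 148.871638
θ=183°: crank pin P = (r cos θ, r sin θ) = (-35.950663, -1.884094)
θ=183°: h = r sin θ − e = -1.884094 − 12 = -13.884094
θ=183°: x = r cos θ + √(L² − h²) = -35.950663 + 180.466706 = 144.516043

θ=84°: 183.1911
θ=153°: 148.8716
θ=183°: 144.5160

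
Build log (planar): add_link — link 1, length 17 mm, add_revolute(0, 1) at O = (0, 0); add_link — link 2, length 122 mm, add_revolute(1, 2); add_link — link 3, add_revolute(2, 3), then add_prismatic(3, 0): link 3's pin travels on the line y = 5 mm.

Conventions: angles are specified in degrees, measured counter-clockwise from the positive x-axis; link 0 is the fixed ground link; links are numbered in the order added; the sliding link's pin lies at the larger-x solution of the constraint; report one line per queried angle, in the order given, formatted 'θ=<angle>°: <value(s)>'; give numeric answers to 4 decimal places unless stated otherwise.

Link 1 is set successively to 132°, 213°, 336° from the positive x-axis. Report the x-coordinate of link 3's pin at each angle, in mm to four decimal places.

geometry: r = 17 mm, L = 122 mm, e = 5 mm
θ=132°: crank pin P = (r cos θ, r sin θ) = (-11.375220, 12.633462)
θ=132°: h = r sin θ − e = 12.633462 − 5 = 7.633462
θ=132°: x = r cos θ + √(L² − h²) = -11.375220 + 121.760955 = 110.385735
θ=213°: crank pin P = (r cos θ, r sin θ) = (-14.257400, -9.258864)
θ=213°: h = r sin θ − e = -9.258864 − 5 = -14.258864
θ=213°: x = r cos θ + √(L² − h²) = -14.257400 + 121.163876 = 106.906476
θ=336°: crank pin P = (r cos θ, r sin θ) = (15.530273, -6.914523)
θ=336°: h = r sin θ − e = -6.914523 − 5 = -11.914523
θ=336°: x = r cos θ + √(L² − h²) = 15.530273 + 121.416820 = 136.947093

θ=132°: 110.3857
θ=213°: 106.9065
θ=336°: 136.9471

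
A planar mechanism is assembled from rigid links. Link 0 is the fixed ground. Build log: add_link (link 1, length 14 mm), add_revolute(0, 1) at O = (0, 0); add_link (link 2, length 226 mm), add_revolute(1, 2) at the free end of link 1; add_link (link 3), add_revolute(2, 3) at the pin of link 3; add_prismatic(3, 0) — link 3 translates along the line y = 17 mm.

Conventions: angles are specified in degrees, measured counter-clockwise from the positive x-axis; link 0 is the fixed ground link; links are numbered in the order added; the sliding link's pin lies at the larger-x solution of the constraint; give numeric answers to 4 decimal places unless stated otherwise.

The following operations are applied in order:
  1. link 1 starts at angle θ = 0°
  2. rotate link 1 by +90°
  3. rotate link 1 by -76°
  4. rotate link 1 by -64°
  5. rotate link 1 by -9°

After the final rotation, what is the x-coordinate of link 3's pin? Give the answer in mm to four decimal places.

geometry: r = 14 mm, L = 226 mm, e = 17 mm; θ starts at 0°
rotate link 1 by +90°: θ ← 0° +90° = 90°
rotate link 1 by -76°: θ ← 90° -76° = 14°
rotate link 1 by -64°: θ ← 14° -64° = -50°
rotate link 1 by -9°: θ ← -50° -9° = -59°
crank pin P = (r cos θ, r sin θ) = (7.210533, -12.000342)
h = r sin θ − e = -12.000342 − 17 = -29.000342
x = r cos θ + √(L² − h²) = 7.210533 + 224.131613 = 231.342147

231.3421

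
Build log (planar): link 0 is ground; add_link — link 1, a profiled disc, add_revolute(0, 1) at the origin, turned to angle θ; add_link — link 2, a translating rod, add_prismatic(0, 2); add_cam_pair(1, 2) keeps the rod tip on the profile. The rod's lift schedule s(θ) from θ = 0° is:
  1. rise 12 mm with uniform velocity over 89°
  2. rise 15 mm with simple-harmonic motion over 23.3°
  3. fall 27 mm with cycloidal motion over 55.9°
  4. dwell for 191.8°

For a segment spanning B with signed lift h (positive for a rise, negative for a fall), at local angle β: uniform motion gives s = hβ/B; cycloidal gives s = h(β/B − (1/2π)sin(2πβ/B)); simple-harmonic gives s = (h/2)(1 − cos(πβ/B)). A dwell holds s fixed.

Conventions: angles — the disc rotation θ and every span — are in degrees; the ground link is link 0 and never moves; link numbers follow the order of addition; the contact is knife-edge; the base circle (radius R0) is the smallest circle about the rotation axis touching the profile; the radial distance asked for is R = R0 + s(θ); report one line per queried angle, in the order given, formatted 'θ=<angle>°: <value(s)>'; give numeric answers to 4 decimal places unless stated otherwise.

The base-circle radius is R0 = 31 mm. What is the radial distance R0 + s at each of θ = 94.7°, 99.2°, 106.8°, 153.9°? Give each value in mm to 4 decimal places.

seg 1 [0°–89°] uniform, h=12: full span → s += 12 → s = 12.0000
seg 2 [89°–112.3°] simple-harmonic, h=15: θ=94.7° here. β=5.7, B=23.3. 15/2·(1 − cos(π·0.2446)) = 2.1081 → s = 14.1081
seg 2 [89°–112.3°] simple-harmonic, h=15: θ=99.2° here. β=10.2, B=23.3. 15/2·(1 − cos(π·0.4378)) = 6.0430 → s = 18.0430
seg 2 [89°–112.3°] simple-harmonic, h=15: θ=106.8° here. β=17.8, B=23.3. 15/2·(1 − cos(π·0.7639)) = 13.0305 → s = 25.0305
seg 2 [89°–112.3°] simple-harmonic, h=15: full span → s += 15 → s = 27.0000
seg 3 [112.3°–168.2°] cycloidal, h=-27: θ=153.9° here. β=41.6, B=55.9. -27·(0.7442 − sin(2π·0.7442)/(2π)) = -24.3873 → s = 2.6127
θ=94.7°: R = R0 + s = 31 + 14.1081 = 45.1081
θ=99.2°: R = R0 + s = 31 + 18.0430 = 49.0430
θ=106.8°: R = R0 + s = 31 + 25.0305 = 56.0305
θ=153.9°: R = R0 + s = 31 + 2.6127 = 33.6127

θ=94.7°: 45.1081
θ=99.2°: 49.0430
θ=106.8°: 56.0305
θ=153.9°: 33.6127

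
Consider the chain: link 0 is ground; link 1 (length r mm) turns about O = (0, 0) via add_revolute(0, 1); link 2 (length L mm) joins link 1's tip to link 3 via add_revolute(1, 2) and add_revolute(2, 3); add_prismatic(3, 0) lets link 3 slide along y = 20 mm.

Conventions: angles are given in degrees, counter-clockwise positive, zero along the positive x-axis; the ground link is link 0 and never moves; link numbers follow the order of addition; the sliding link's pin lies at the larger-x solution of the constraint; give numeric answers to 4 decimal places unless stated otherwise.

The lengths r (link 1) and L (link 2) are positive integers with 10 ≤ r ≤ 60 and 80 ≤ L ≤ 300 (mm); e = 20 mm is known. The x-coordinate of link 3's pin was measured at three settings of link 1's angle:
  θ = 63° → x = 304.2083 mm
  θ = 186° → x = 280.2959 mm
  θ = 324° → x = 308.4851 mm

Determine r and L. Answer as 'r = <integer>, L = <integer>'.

constraint per measurement: (x − r cos θ)² + (r sin θ − e)² = L²
subtracting the θ₁ and θ₂ equations cancels the r² and L² terms:
r = (x₁² − x₂²) / (2[(x₁cos θ₁ + e sin θ₁) − (x₂cos θ₂ + e sin θ₂)]) = 16.0000 → r = 16
L² = (x₁ − r cos θ₁)² + (r sin θ₁ − e)² = 88208.9999 → L = 297.0000 → L = 297
check at θ₃=324°: x = 308.4851 (printed 308.4851) ✓

r = 16, L = 297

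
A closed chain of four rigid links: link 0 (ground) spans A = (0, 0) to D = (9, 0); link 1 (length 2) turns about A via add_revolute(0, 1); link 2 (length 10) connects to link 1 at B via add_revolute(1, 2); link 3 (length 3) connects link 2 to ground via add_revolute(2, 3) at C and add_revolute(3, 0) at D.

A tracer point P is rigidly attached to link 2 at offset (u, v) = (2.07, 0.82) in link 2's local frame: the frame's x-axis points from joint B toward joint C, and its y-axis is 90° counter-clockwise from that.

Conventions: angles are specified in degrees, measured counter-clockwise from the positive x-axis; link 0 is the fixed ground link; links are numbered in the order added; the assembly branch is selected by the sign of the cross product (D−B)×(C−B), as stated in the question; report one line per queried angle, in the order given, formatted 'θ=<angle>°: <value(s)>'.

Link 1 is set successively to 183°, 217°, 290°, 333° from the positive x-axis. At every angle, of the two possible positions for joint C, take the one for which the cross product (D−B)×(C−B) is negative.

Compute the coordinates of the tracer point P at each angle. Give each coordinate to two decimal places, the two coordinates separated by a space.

A=(0,0), D=(9.00,0)
θ=183°: B = A + 2.00·(cos183°, sin183°) = (-1.9973, -0.1047)
θ=183°: |BD| = 10.9978
θ=183°: circle(B,10.00) ∩ circle(D,3.00): a=9.6361, h=2.6732
θ=183°:   candidates: C₊=(7.6129,2.6601) cross=29.399; C₋=(7.6638,-2.6860) cross=-29.399
θ=183°:   branch - wants cross < 0 → take C=(7.6638,-2.6860) (cross=-29.399)
θ=183°: ex = (C−B)/|BC| = (0.9661,-0.2581); ey = (0.2581,0.9661)
θ=183°: P = B + 2.07·ex + 0.82·ey = (0.2143,0.1532)
θ=217°: B = A + 2.00·(cos217°, sin217°) = (-1.5973, -1.2036)
θ=217°: |BD| = 10.6654
θ=217°: circle(B,10.00) ∩ circle(D,3.00): a=9.5988, h=2.8040
θ=217°:   candidates: C₊=(7.6238,2.6657) cross=29.906; C₋=(8.2567,-2.9065) cross=-29.906
θ=217°:   branch - wants cross < 0 → take C=(8.2567,-2.9065) (cross=-29.906)
θ=217°: ex = (C−B)/|BC| = (0.9854,-0.1703); ey = (0.1703,0.9854)
θ=217°: P = B + 2.07·ex + 0.82·ey = (0.5821,-0.7481)
θ=290°: B = A + 2.00·(cos290°, sin290°) = (0.6840, -1.8794)
θ=290°: |BD| = 8.5257
θ=290°: circle(B,10.00) ∩ circle(D,3.00): a=9.5997, h=2.8012
θ=290°:   candidates: C₊=(9.4301,2.9690) cross=23.882; C₋=(10.6650,-2.4955) cross=-23.882
θ=290°:   branch - wants cross < 0 → take C=(10.6650,-2.4955) (cross=-23.882)
θ=290°: ex = (C−B)/|BC| = (0.9981,-0.0616); ey = (0.0616,0.9981)
θ=290°: P = B + 2.07·ex + 0.82·ey = (2.8006,-1.1885)
θ=333°: B = A + 2.00·(cos333°, sin333°) = (1.7820, -0.9080)
θ=333°: |BD| = 7.2749
θ=333°: circle(B,10.00) ∩ circle(D,3.00): a=9.8918, h=1.4668
θ=333°:   candidates: C₊=(11.4134,1.7819) cross=10.671; C₋=(11.7796,-1.1287) cross=-10.671
θ=333°:   branch - wants cross < 0 → take C=(11.7796,-1.1287) (cross=-10.671)
θ=333°: ex = (C−B)/|BC| = (0.9998,-0.0221); ey = (0.0221,0.9998)
θ=333°: P = B + 2.07·ex + 0.82·ey = (3.8696,-0.1339)

θ=183°: 0.21 0.15
θ=217°: 0.58 -0.75
θ=290°: 2.80 -1.19
θ=333°: 3.87 -0.13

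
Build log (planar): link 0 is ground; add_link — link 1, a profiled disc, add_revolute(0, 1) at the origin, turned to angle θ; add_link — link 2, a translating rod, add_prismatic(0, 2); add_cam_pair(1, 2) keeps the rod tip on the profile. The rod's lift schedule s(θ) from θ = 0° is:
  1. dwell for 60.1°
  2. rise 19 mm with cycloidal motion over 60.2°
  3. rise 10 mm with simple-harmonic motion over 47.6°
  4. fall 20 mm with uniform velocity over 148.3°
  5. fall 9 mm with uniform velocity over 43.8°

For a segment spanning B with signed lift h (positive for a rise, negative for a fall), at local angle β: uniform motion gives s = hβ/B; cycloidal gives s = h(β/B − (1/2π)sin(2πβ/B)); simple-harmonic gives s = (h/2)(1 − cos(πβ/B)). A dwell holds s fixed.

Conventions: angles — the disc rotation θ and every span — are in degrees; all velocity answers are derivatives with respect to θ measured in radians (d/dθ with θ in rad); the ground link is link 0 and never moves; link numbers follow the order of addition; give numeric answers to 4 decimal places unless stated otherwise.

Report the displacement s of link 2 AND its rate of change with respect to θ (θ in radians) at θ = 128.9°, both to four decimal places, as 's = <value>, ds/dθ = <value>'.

seg 1 [0°–60.1°] dwell: s stays 0.0000
seg 2 [60.1°–120.3°] cycloidal, h=19: full span → s += 19 → s = 19.0000
seg 3 [120.3°–167.9°] simple-harmonic, h=10: θ=128.9° here. β=8.6, B=47.6. 10/2·(1 − cos(π·0.1807)) = 0.7840 → s = 19.7840
velocity in seg [120.3°–167.9°] (simple-harmonic), θ in radians: β = 8.6° = 0.1501 rad, B = 47.6° = 0.8308 rad; ds/dθ = (πh/(2B)) sin(πβ/B) = (π·10/(2·0.8308)) sin(π·0.1807) = 10.164873 mm/rad

s = 19.7840, ds/dθ = 10.1649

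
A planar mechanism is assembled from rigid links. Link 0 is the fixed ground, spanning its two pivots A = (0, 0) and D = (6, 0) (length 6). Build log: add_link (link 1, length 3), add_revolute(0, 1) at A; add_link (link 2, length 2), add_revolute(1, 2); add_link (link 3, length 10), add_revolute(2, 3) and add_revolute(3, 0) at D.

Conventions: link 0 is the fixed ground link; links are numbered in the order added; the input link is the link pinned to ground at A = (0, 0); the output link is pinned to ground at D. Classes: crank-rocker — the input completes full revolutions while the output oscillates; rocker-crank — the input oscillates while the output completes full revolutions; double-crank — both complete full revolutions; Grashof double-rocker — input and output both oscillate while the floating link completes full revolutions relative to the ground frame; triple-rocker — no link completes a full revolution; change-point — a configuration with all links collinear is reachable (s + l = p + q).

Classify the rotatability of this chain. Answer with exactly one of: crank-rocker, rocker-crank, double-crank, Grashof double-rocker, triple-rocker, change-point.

lengths: ground=6, input=3, coupler=2, output=10
sorted: s=2 (shortest), l=10 (longest), p+q=9
s + l = 12 vs p + q = 9
s + l > p + q → non-Grashof → no link fully rotates → triple-rocker

triple-rocker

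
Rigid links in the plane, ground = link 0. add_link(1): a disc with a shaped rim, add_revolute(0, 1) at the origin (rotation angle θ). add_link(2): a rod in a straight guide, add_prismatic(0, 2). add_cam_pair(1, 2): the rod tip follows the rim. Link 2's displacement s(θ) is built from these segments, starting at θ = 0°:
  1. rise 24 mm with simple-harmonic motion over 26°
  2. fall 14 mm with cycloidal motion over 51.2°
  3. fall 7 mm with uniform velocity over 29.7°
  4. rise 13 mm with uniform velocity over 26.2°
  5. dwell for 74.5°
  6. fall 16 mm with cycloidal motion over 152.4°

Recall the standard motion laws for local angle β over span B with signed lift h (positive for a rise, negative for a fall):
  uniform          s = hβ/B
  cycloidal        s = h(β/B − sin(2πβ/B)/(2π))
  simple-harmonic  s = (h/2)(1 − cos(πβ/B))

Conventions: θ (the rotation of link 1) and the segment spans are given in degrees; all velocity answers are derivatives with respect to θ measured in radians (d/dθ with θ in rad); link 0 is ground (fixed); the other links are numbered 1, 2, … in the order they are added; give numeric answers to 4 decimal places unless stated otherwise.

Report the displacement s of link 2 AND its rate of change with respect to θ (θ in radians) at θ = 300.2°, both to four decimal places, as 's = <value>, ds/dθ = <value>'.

segment 1 (0° to 26°, simple-harmonic, h = 24) is passed completely: s = 0.0000 + (24) = 24.0000
segment 2 (26° to 77.2°, cycloidal, h = -14) is passed completely: s = 24.0000 + (-14) = 10.0000
segment 3 (77.2° to 106.9°, uniform, h = -7) is passed completely: s = 10.0000 + (-7) = 3.0000
segment 4 (106.9° to 133.1°, uniform, h = 13) is passed completely: s = 3.0000 + (13) = 16.0000
segment 5 (133.1° to 207.6°, dwell): s unchanged at 16.0000
θ = 300.2° falls in segment 6 (207.6° to 360°, cycloidal, h = -16): β = 300.2 − 207.6 = 92.6°, B = 152.4°; Δs = -16·(0.6076 − sin(2π·0.6076)/(2π)) = -11.3153; s = 16.0000 − 11.3153 = 4.6847
velocity in seg [207.6°–360°] (cycloidal), θ in radians: β = 92.6° = 1.6162 rad, B = 152.4° = 2.6599 rad; ds/dθ = (h/B)(1 − cos(2πβ/B)) = ((-16)/2.6599)(1 − cos(2π·0.6076)) = -10.707195 mm/rad

s = 4.6847, ds/dθ = -10.7072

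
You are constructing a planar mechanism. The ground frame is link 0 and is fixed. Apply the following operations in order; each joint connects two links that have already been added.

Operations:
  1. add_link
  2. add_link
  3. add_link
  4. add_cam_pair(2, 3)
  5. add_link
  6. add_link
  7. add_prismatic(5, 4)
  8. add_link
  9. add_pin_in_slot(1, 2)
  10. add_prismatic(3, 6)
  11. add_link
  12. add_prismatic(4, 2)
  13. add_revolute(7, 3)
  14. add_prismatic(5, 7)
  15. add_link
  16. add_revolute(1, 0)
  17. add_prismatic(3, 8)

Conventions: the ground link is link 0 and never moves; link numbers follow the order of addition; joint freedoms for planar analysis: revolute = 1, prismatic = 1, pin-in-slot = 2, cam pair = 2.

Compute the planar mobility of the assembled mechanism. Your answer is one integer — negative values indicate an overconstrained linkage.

(L,J1,J2)=(1,0,0); link0 fixed
link1: (2,0,0)
link2: (3,0,0)
link3: (4,0,0)
C 2-3 [J2]: (4,0,1)
link4: (5,0,1)
link5: (6,0,1)
P 5-4 [J1]: (6,1,1)
link6: (7,1,1)
PS 1-2 [J2]: (7,1,2)
P 3-6 [J1]: (7,2,2)
link7: (8,2,2)
P 4-2 [J1]: (8,3,2)
R 7-3 [J1]: (8,4,2)
P 5-7 [J1]: (8,5,2)
link8: (9,5,2)
R 1-0 [J1]: (9,6,2)
P 3-8 [J1]: (9,7,2)
Grübler: 3·8 − 2·7 − 2 = 8

M = 8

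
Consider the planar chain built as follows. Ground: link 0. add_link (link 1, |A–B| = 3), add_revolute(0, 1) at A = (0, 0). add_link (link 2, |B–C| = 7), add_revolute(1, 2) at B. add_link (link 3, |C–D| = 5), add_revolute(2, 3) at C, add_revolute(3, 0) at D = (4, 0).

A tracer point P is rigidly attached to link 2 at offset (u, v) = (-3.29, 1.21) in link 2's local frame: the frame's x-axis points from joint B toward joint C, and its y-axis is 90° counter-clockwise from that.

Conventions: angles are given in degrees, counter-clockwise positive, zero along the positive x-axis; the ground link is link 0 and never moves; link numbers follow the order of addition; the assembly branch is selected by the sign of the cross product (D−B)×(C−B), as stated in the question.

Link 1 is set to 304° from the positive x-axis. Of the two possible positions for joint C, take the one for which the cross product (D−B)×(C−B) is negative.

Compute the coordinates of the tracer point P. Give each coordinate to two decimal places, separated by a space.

A=(0,0), D=(4.00,0)
B = A + 3.00·(cos304°, sin304°) = (1.6776, -2.4871)
|BD| = 3.4028
circle(B,7.00) ∩ circle(D,5.00): a=5.2279, h=4.6550
  candidates: C₊=(1.8433,4.5109) cross=15.840; C₋=(8.6479,-1.8431) cross=-15.840
  branch - wants cross < 0 → take C=(8.6479,-1.8431) (cross=-15.840)
ex = (C−B)/|BC| = (0.9958,0.0920); ey = (-0.0920,0.9958)
P = B + -3.29·ex + 1.21·ey = (-1.7098,-1.5849)

-1.71 -1.58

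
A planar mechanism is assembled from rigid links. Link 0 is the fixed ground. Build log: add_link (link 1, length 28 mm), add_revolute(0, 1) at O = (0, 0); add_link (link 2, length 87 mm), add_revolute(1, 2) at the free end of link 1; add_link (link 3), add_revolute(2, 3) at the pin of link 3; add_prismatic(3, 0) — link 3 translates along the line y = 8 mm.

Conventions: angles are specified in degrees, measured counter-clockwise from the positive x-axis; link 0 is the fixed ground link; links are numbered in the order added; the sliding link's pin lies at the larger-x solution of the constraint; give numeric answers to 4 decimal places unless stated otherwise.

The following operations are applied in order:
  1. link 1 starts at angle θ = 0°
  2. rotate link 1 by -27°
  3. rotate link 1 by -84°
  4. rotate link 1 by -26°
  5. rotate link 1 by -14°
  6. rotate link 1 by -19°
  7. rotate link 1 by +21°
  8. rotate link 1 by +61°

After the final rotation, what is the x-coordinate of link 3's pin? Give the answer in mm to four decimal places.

geometry: r = 28 mm, L = 87 mm, e = 8 mm; θ starts at 0°
rotate link 1 by -27°: θ ← 0° -27° = -27°
rotate link 1 by -84°: θ ← -27° -84° = -111°
rotate link 1 by -26°: θ ← -111° -26° = -137°
rotate link 1 by -14°: θ ← -137° -14° = -151°
rotate link 1 by -19°: θ ← -151° -19° = -170°
rotate link 1 by +21°: θ ← -170° +21° = -149°
rotate link 1 by +61°: θ ← -149° +61° = -88°
crank pin P = (r cos θ, r sin θ) = (0.977186, -27.982943)
h = r sin θ − e = -27.982943 − 8 = -35.982943
x = r cos θ + √(L² − h²) = 0.977186 + 79.210023 = 80.187209

80.1872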